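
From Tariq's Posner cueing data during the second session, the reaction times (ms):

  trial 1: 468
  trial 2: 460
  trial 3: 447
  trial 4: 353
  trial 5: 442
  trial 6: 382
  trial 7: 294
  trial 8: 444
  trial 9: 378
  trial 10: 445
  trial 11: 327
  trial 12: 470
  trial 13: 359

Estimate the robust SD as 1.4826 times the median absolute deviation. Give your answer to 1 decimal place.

Sorted: 294, 327, 353, 359, 378, 382, 442, 444, 445, 447, 460, 468, 470 → median = 442
|x − 442| sorted: 0, 2, 3, 5, 18, 26, 28, 60, 64, 83, 89, 115, 148 → MAD = 28
Robust SD ≈ 1.4826 × 28 = 41.513

41.5 ms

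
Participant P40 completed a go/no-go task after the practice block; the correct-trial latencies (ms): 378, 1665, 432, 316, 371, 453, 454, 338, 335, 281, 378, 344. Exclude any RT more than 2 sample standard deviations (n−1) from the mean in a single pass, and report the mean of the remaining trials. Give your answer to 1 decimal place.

370.9 ms

n = 12, ΣRT = 5745, M = 478.750
Σ(x−M)² = 1566786.25; s = √(1566786.25/11) = 377.406
Cutoffs: 478.750 ± 2·377.406 → [-276.1, 1233.6]
Outside: 1665 → excluded.
Retained (n=11): Σ = 4080, mean = 4080/11 = 370.909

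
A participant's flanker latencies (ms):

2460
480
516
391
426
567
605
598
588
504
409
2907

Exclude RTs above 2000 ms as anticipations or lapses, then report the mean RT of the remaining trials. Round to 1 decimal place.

Excluded: 2460, 2907
Retained (n=10): Σ = 5084
Mean = 5084/10 = 508.4000

508.4 ms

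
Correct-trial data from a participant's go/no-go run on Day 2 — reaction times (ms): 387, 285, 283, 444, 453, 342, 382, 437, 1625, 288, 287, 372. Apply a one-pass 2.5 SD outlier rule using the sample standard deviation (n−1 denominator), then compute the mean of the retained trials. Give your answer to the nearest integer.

n = 12, ΣRT = 5585, M = 465.417
Σ(x−M)² = 1512254.92; s = √(1512254.92/11) = 370.780
Cutoffs: 465.417 ± 2.5·370.780 → [-461.5, 1392.4]
Outside: 1625 → excluded.
Retained (n=11): Σ = 3960, mean = 3960/11 = 360.000

360 ms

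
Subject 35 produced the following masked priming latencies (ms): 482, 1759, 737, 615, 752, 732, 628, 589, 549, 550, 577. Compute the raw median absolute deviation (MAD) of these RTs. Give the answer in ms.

Sorted: 482, 549, 550, 577, 589, 615, 628, 732, 737, 752, 1759 → median = 615
|x − 615|: 133, 1144, 122, 0, 137, 117, 13, 26, 66, 65, 38
Sorted deviations: 0, 13, 26, 38, 65, 66, 117, 122, 133, 137, 1144 → MAD = 66

66 ms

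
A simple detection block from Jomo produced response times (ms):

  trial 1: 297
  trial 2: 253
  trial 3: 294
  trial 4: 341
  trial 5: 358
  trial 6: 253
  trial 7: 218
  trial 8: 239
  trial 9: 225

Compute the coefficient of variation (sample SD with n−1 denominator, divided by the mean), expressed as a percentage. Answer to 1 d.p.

18.2%

n = 9, Σ = 2478, M = 275.3333
Σ(x−M)² = 20102.000; s = √(20102.000/8) = 50.1273
CV = 50.1273 / 275.3333 = 0.18206 = 18.206%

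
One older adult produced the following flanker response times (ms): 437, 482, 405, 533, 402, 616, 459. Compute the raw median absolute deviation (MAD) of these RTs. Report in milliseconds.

Sorted: 402, 405, 437, 459, 482, 533, 616 → median = 459
|x − 459|: 22, 23, 54, 74, 57, 157, 0
Sorted deviations: 0, 22, 23, 54, 57, 74, 157 → MAD = 54

54 ms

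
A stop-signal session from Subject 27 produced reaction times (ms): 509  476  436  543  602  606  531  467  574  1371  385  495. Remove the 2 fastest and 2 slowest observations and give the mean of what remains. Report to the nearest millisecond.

525 ms

Sorted: 385, 436, 467, 476, 495, 509, 531, 543, 574, 602, 606, 1371
Drop lowest 2 (385, 436) and highest 2 (606, 1371)
Remaining (n=8): Σ = 4197, mean = 4197/8 = 524.625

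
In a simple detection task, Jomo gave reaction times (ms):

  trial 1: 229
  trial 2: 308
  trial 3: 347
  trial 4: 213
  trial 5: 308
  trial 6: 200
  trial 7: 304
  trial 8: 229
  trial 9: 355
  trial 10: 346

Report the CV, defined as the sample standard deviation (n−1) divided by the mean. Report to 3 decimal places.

n = 10, Σ = 2839, M = 283.9000
Σ(x−M)² = 32552.900; s = √(32552.900/9) = 60.1414
CV = 60.1414 / 283.9000 = 0.21184

0.212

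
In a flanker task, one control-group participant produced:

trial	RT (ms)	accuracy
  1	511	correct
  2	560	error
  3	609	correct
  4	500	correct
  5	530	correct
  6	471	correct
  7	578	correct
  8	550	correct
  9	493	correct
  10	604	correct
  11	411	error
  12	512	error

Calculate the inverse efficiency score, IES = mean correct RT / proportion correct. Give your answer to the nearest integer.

Correct trials (n=9): 511, 609, 500, 530, 471, 578, 550, 493, 604
Mean correct RT = 4846/9 = 538.4444 ms
Proportion correct = 9/12
IES = 538.4444 / (9/12) = 717.926 ms

718 ms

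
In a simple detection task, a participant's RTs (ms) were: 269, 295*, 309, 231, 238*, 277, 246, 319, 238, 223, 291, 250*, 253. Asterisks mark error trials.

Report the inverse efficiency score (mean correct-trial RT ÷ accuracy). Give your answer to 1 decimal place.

Correct trials (n=10): 269, 309, 231, 277, 246, 319, 238, 223, 291, 253
Mean correct RT = 2656/10 = 265.6000 ms
Proportion correct = 10/13
IES = 265.6000 / (10/13) = 345.280 ms

345.3 ms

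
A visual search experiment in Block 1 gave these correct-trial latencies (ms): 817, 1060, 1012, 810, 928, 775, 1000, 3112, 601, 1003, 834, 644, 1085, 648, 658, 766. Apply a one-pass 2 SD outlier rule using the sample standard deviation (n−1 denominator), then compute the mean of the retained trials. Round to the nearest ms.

843 ms

n = 16, ΣRT = 15753, M = 984.562
Σ(x−M)² = 5202223.94; s = √(5202223.94/15) = 588.910
Cutoffs: 984.562 ± 2·588.910 → [-193.3, 2162.4]
Outside: 3112 → excluded.
Retained (n=15): Σ = 12641, mean = 12641/15 = 842.733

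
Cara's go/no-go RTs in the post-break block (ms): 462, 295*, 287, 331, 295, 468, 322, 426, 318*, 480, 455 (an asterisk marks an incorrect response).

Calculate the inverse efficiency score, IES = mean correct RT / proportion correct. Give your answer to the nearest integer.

479 ms

Correct trials (n=9): 462, 287, 331, 295, 468, 322, 426, 480, 455
Mean correct RT = 3526/9 = 391.7778 ms
Proportion correct = 9/11
IES = 391.7778 / (9/11) = 478.840 ms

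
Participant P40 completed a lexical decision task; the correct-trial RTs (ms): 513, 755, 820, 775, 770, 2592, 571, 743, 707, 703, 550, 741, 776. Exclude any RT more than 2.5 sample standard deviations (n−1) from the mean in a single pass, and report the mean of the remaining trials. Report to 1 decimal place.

n = 13, ΣRT = 11016, M = 847.385
Σ(x−M)² = 3408699.08; s = √(3408699.08/12) = 532.971
Cutoffs: 847.385 ± 2.5·532.971 → [-485.0, 2179.8]
Outside: 2592 → excluded.
Retained (n=12): Σ = 8424, mean = 8424/12 = 702.000

702.0 ms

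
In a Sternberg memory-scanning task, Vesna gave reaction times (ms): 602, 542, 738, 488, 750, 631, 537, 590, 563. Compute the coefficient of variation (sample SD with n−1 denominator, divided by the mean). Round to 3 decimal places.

0.148

n = 9, Σ = 5441, M = 604.5556
Σ(x−M)² = 63668.222; s = √(63668.222/8) = 89.2106
CV = 89.2106 / 604.5556 = 0.14756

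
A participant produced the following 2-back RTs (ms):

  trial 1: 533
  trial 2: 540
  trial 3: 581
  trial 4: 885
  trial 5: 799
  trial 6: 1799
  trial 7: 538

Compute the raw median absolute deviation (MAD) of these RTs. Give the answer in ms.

Sorted: 533, 538, 540, 581, 799, 885, 1799 → median = 581
|x − 581|: 48, 41, 0, 304, 218, 1218, 43
Sorted deviations: 0, 41, 43, 48, 218, 304, 1218 → MAD = 48

48 ms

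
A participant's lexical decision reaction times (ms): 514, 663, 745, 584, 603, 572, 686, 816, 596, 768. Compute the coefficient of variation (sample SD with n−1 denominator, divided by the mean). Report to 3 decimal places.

n = 10, Σ = 6547, M = 654.7000
Σ(x−M)² = 85810.100; s = √(85810.100/9) = 97.6445
CV = 97.6445 / 654.7000 = 0.14914

0.149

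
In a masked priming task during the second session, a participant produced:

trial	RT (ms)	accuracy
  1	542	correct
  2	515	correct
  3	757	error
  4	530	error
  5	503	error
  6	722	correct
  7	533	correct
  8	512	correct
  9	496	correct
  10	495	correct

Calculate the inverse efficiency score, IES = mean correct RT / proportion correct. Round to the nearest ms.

779 ms

Correct trials (n=7): 542, 515, 722, 533, 512, 496, 495
Mean correct RT = 3815/7 = 545.0000 ms
Proportion correct = 7/10
IES = 545.0000 / (7/10) = 778.571 ms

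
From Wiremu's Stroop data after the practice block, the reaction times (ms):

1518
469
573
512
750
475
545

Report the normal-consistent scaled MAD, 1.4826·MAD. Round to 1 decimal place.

Sorted: 469, 475, 512, 545, 573, 750, 1518 → median = 545
|x − 545| sorted: 0, 28, 33, 70, 76, 205, 973 → MAD = 70
Robust SD ≈ 1.4826 × 70 = 103.782

103.8 ms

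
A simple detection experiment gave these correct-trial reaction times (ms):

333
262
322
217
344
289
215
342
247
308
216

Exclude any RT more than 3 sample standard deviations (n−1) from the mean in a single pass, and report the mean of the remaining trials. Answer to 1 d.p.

281.4 ms

n = 11, ΣRT = 3095, M = 281.364
Σ(x−M)² = 27060.55; s = √(27060.55/10) = 52.020
Cutoffs: 281.364 ± 3·52.020 → [125.3, 437.4]
No RTs fall outside the cutoffs; all 11 retained. Mean = 3095/11 = 281.364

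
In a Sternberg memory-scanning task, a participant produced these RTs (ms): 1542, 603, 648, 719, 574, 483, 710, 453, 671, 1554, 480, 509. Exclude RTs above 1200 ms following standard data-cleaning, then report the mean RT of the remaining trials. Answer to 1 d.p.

585.0 ms

Excluded: 1542, 1554
Retained (n=10): Σ = 5850
Mean = 5850/10 = 585.0000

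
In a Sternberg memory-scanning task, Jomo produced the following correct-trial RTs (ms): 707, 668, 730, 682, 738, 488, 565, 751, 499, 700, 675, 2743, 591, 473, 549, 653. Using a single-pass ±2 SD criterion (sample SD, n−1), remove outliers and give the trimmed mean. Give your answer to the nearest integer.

n = 16, ΣRT = 12212, M = 763.250
Σ(x−M)² = 4308797.00; s = √(4308797.00/15) = 535.960
Cutoffs: 763.250 ± 2·535.960 → [-308.7, 1835.2]
Outside: 2743 → excluded.
Retained (n=15): Σ = 9469, mean = 9469/15 = 631.267

631 ms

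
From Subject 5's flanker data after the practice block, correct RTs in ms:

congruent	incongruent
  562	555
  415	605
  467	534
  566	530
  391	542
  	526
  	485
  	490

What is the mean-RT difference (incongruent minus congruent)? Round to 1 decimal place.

M(congruent) = 2401/5 = 480.200
M(incongruent) = 4267/8 = 533.375
Difference = 533.375 − 480.200 = 53.175 ms

53.2 ms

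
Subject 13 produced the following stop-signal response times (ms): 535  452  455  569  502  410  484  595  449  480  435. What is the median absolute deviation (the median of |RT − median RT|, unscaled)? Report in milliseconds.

31 ms

Sorted: 410, 435, 449, 452, 455, 480, 484, 502, 535, 569, 595 → median = 480
|x − 480|: 55, 28, 25, 89, 22, 70, 4, 115, 31, 0, 45
Sorted deviations: 0, 4, 22, 25, 28, 31, 45, 55, 70, 89, 115 → MAD = 31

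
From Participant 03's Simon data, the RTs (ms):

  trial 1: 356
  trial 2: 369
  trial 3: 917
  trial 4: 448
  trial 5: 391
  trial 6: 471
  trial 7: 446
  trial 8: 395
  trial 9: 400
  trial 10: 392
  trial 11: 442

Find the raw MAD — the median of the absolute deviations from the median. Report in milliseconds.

42 ms

Sorted: 356, 369, 391, 392, 395, 400, 442, 446, 448, 471, 917 → median = 400
|x − 400|: 44, 31, 517, 48, 9, 71, 46, 5, 0, 8, 42
Sorted deviations: 0, 5, 8, 9, 31, 42, 44, 46, 48, 71, 517 → MAD = 42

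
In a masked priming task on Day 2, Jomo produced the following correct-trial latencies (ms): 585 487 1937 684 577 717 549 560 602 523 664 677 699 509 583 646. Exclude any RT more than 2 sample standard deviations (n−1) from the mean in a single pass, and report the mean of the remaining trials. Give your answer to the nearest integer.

604 ms

n = 16, ΣRT = 10999, M = 687.438
Σ(x−M)² = 1740157.94; s = √(1740157.94/15) = 340.603
Cutoffs: 687.438 ± 2·340.603 → [6.2, 1368.6]
Outside: 1937 → excluded.
Retained (n=15): Σ = 9062, mean = 9062/15 = 604.133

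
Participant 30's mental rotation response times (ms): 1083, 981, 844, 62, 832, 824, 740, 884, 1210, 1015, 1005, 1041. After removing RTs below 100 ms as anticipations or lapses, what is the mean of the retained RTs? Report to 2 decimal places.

Excluded: 62
Retained (n=11): Σ = 10459
Mean = 10459/11 = 950.8182

950.82 ms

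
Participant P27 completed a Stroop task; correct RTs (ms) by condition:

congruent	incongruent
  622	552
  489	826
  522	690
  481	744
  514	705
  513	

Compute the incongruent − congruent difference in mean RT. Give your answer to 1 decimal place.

179.9 ms

M(congruent) = 3141/6 = 523.500
M(incongruent) = 3517/5 = 703.400
Difference = 703.400 − 523.500 = 179.900 ms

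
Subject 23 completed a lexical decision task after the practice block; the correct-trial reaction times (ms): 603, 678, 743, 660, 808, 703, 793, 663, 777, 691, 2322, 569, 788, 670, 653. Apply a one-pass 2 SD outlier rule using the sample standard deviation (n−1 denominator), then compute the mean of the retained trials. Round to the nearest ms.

n = 15, ΣRT = 12121, M = 808.067
Σ(x−M)² = 2524764.93; s = √(2524764.93/14) = 424.665
Cutoffs: 808.067 ± 2·424.665 → [-41.3, 1657.4]
Outside: 2322 → excluded.
Retained (n=14): Σ = 9799, mean = 9799/14 = 699.929

700 ms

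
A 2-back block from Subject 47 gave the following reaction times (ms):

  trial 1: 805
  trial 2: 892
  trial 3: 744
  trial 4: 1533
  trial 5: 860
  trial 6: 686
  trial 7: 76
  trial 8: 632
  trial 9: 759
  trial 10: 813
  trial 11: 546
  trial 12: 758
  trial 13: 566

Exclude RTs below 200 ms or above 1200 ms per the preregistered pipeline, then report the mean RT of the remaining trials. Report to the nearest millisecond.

733 ms

Excluded: 76, 1533
Retained (n=11): Σ = 8061
Mean = 8061/11 = 732.8182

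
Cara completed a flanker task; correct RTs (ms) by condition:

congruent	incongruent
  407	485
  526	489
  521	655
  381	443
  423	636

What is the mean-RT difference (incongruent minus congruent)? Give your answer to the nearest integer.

90 ms

M(congruent) = 2258/5 = 451.600
M(incongruent) = 2708/5 = 541.600
Difference = 541.600 − 451.600 = 90.000 ms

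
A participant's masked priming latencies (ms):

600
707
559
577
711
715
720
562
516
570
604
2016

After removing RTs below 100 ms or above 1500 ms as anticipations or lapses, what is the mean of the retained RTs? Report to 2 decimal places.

621.91 ms

Excluded: 2016
Retained (n=11): Σ = 6841
Mean = 6841/11 = 621.9091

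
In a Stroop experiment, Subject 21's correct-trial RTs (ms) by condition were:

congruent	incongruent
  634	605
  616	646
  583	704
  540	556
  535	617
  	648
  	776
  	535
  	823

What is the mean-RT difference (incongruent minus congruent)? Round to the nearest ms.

M(congruent) = 2908/5 = 581.600
M(incongruent) = 5910/9 = 656.667
Difference = 656.667 − 581.600 = 75.067 ms

75 ms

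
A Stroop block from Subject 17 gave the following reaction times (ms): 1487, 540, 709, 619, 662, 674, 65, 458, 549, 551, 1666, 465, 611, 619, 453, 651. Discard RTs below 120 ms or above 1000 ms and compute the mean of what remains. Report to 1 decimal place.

Excluded: 65, 1487, 1666
Retained (n=13): Σ = 7561
Mean = 7561/13 = 581.6154

581.6 ms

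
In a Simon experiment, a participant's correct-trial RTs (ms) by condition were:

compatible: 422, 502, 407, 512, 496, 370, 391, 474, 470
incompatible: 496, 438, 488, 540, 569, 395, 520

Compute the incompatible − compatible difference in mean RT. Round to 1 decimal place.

43.0 ms

M(compatible) = 4044/9 = 449.333
M(incompatible) = 3446/7 = 492.286
Difference = 492.286 − 449.333 = 42.952 ms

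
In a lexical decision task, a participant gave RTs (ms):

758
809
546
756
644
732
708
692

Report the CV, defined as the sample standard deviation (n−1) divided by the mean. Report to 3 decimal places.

n = 8, Σ = 5645, M = 705.6250
Σ(x−M)² = 46131.875; s = √(46131.875/7) = 81.1805
CV = 81.1805 / 705.6250 = 0.11505

0.115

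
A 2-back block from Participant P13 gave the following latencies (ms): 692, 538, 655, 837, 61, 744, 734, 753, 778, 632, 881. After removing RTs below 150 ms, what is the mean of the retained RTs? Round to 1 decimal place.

724.4 ms

Excluded: 61
Retained (n=10): Σ = 7244
Mean = 7244/10 = 724.4000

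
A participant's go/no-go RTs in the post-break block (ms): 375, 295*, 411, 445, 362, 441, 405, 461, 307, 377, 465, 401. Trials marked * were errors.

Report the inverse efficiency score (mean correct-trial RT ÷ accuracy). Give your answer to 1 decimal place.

Correct trials (n=11): 375, 411, 445, 362, 441, 405, 461, 307, 377, 465, 401
Mean correct RT = 4450/11 = 404.5455 ms
Proportion correct = 11/12
IES = 404.5455 / (11/12) = 441.322 ms

441.3 ms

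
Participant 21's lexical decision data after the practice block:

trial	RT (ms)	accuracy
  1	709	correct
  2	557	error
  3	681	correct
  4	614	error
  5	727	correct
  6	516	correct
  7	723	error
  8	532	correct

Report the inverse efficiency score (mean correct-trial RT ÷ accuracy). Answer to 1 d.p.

Correct trials (n=5): 709, 681, 727, 516, 532
Mean correct RT = 3165/5 = 633.0000 ms
Proportion correct = 5/8
IES = 633.0000 / (5/8) = 1012.800 ms

1012.8 ms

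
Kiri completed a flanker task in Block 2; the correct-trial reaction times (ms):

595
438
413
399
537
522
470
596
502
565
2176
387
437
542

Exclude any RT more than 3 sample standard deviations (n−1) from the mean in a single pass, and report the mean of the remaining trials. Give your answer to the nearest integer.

n = 14, ΣRT = 8579, M = 612.786
Σ(x−M)² = 2696226.36; s = √(2696226.36/13) = 455.414
Cutoffs: 612.786 ± 3·455.414 → [-753.5, 1979.0]
Outside: 2176 → excluded.
Retained (n=13): Σ = 6403, mean = 6403/13 = 492.538

493 ms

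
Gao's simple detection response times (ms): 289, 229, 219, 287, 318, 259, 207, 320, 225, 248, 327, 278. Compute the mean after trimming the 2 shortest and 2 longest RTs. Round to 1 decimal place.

Sorted: 207, 219, 225, 229, 248, 259, 278, 287, 289, 318, 320, 327
Drop lowest 2 (207, 219) and highest 2 (320, 327)
Remaining (n=8): Σ = 2133, mean = 2133/8 = 266.625

266.6 ms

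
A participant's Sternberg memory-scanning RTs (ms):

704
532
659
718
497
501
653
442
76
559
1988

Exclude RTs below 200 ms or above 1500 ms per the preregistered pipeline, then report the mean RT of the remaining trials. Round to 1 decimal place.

585.0 ms

Excluded: 76, 1988
Retained (n=9): Σ = 5265
Mean = 5265/9 = 585.0000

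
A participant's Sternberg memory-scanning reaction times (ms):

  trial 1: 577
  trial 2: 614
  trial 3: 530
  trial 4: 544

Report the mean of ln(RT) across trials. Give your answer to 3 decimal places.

6.337

ln(RT): 6.3578, 6.4200, 6.2729, 6.2989
Σ ln(RT) = 25.3497
Mean = 25.3497/4 = 6.33742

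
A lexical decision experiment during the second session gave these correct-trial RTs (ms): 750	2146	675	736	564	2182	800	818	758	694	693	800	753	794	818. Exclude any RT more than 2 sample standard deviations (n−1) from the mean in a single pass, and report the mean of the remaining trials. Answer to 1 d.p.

n = 15, ΣRT = 13981, M = 932.067
Σ(x−M)² = 3565274.93; s = √(3565274.93/14) = 504.641
Cutoffs: 932.067 ± 2·504.641 → [-77.2, 1941.3]
Outside: 2146, 2182 → excluded.
Retained (n=13): Σ = 9653, mean = 9653/13 = 742.538

742.5 ms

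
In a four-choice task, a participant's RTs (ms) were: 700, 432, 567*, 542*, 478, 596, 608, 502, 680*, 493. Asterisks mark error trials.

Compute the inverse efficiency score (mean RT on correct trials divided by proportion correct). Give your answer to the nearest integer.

777 ms

Correct trials (n=7): 700, 432, 478, 596, 608, 502, 493
Mean correct RT = 3809/7 = 544.1429 ms
Proportion correct = 7/10
IES = 544.1429 / (7/10) = 777.347 ms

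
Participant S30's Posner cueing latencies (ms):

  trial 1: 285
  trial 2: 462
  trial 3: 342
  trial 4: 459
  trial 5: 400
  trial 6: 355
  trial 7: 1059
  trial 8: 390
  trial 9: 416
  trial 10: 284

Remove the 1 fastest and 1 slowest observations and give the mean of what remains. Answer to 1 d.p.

Sorted: 284, 285, 342, 355, 390, 400, 416, 459, 462, 1059
Drop lowest 1 (284) and highest 1 (1059)
Remaining (n=8): Σ = 3109, mean = 3109/8 = 388.625

388.6 ms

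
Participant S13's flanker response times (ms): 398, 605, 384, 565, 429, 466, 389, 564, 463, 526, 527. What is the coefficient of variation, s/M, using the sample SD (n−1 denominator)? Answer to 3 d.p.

n = 11, Σ = 5316, M = 483.2727
Σ(x−M)² = 61420.182; s = √(61420.182/10) = 78.3710
CV = 78.3710 / 483.2727 = 0.16217

0.162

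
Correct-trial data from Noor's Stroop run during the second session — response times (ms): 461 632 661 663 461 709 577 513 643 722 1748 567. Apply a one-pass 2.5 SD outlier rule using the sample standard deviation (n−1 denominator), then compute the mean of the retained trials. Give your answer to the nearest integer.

601 ms

n = 12, ΣRT = 8357, M = 696.417
Σ(x−M)² = 1291506.92; s = √(1291506.92/11) = 342.651
Cutoffs: 696.417 ± 2.5·342.651 → [-160.2, 1553.0]
Outside: 1748 → excluded.
Retained (n=11): Σ = 6609, mean = 6609/11 = 600.818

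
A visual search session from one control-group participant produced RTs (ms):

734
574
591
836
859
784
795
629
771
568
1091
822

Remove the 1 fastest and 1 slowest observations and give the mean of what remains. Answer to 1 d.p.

Sorted: 568, 574, 591, 629, 734, 771, 784, 795, 822, 836, 859, 1091
Drop lowest 1 (568) and highest 1 (1091)
Remaining (n=10): Σ = 7395, mean = 7395/10 = 739.500

739.5 ms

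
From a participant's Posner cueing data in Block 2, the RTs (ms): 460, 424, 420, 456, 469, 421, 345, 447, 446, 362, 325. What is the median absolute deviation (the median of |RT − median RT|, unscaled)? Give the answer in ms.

Sorted: 325, 345, 362, 420, 421, 424, 446, 447, 456, 460, 469 → median = 424
|x − 424|: 36, 0, 4, 32, 45, 3, 79, 23, 22, 62, 99
Sorted deviations: 0, 3, 4, 22, 23, 32, 36, 45, 62, 79, 99 → MAD = 32

32 ms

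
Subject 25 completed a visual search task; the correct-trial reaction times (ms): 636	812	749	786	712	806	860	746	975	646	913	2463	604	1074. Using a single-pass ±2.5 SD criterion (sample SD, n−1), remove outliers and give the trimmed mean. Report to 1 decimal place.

793.8 ms

n = 14, ΣRT = 12782, M = 913.000
Σ(x−M)² = 2811538.00; s = √(2811538.00/13) = 465.051
Cutoffs: 913.000 ± 2.5·465.051 → [-249.6, 2075.6]
Outside: 2463 → excluded.
Retained (n=13): Σ = 10319, mean = 10319/13 = 793.769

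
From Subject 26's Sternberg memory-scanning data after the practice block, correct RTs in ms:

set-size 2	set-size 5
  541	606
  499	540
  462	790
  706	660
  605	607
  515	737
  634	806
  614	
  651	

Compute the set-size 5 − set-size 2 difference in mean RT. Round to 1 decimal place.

97.2 ms

M(set-size 2) = 5227/9 = 580.778
M(set-size 5) = 4746/7 = 678.000
Difference = 678.000 − 580.778 = 97.222 ms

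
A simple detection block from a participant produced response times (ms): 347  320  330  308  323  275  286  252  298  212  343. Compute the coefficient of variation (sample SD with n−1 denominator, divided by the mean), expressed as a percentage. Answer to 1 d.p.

n = 11, Σ = 3294, M = 299.4545
Σ(x−M)² = 16820.727; s = √(16820.727/10) = 41.0131
CV = 41.0131 / 299.4545 = 0.13696 = 13.696%

13.7%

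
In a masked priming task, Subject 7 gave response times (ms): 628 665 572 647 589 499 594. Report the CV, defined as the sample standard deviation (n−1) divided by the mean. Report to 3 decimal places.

0.092

n = 7, Σ = 4194, M = 599.1429
Σ(x−M)² = 18354.857; s = √(18354.857/6) = 55.3095
CV = 55.3095 / 599.1429 = 0.09231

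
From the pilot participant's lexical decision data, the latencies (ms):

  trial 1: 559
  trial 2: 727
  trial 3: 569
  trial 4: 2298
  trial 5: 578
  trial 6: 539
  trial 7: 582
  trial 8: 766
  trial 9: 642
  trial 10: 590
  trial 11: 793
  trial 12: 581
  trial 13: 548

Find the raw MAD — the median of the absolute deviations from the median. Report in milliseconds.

Sorted: 539, 548, 559, 569, 578, 581, 582, 590, 642, 727, 766, 793, 2298 → median = 582
|x − 582|: 23, 145, 13, 1716, 4, 43, 0, 184, 60, 8, 211, 1, 34
Sorted deviations: 0, 1, 4, 8, 13, 23, 34, 43, 60, 145, 184, 211, 1716 → MAD = 34

34 ms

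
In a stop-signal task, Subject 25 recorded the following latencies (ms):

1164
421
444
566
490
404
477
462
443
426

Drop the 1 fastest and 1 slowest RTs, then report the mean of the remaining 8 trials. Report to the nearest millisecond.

466 ms

Sorted: 404, 421, 426, 443, 444, 462, 477, 490, 566, 1164
Drop lowest 1 (404) and highest 1 (1164)
Remaining (n=8): Σ = 3729, mean = 3729/8 = 466.125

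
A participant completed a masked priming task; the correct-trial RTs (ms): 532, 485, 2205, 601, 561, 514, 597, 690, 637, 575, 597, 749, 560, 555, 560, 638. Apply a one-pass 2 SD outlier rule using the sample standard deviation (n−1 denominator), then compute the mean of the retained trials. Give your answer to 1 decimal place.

590.1 ms

n = 16, ΣRT = 11056, M = 691.000
Σ(x−M)² = 2509278.00; s = √(2509278.00/15) = 409.005
Cutoffs: 691.000 ± 2·409.005 → [-127.0, 1509.0]
Outside: 2205 → excluded.
Retained (n=15): Σ = 8851, mean = 8851/15 = 590.067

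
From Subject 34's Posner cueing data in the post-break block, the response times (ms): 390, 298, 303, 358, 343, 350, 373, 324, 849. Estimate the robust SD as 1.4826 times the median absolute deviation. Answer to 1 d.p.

38.5 ms

Sorted: 298, 303, 324, 343, 350, 358, 373, 390, 849 → median = 350
|x − 350| sorted: 0, 7, 8, 23, 26, 40, 47, 52, 499 → MAD = 26
Robust SD ≈ 1.4826 × 26 = 38.548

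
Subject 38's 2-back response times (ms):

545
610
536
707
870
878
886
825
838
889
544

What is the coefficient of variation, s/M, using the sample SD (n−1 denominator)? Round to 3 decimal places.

0.206

n = 11, Σ = 8128, M = 738.9091
Σ(x−M)² = 232322.909; s = √(232322.909/10) = 152.4214
CV = 152.4214 / 738.9091 = 0.20628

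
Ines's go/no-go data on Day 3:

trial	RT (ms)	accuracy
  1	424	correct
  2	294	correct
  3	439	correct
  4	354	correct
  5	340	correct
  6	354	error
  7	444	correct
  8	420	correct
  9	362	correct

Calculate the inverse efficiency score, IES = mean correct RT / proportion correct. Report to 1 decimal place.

432.7 ms

Correct trials (n=8): 424, 294, 439, 354, 340, 444, 420, 362
Mean correct RT = 3077/8 = 384.6250 ms
Proportion correct = 8/9
IES = 384.6250 / (8/9) = 432.703 ms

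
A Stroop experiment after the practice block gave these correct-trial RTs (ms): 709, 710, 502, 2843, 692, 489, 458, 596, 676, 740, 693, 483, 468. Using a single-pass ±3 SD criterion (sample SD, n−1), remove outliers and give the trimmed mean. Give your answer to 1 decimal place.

601.3 ms

n = 13, ΣRT = 10059, M = 773.769
Σ(x−M)² = 4778192.31; s = √(4778192.31/12) = 631.017
Cutoffs: 773.769 ± 3·631.017 → [-1119.3, 2666.8]
Outside: 2843 → excluded.
Retained (n=12): Σ = 7216, mean = 7216/12 = 601.333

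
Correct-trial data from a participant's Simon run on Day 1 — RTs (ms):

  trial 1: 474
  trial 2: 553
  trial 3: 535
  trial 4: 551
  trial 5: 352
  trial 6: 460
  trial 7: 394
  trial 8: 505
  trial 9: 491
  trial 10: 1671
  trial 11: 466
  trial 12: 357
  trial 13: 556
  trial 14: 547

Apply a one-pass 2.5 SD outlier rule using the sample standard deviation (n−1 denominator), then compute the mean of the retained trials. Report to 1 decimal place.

n = 14, ΣRT = 7912, M = 565.143
Σ(x−M)² = 1380937.71; s = √(1380937.71/13) = 325.923
Cutoffs: 565.143 ± 2.5·325.923 → [-249.7, 1380.0]
Outside: 1671 → excluded.
Retained (n=13): Σ = 6241, mean = 6241/13 = 480.077

480.1 ms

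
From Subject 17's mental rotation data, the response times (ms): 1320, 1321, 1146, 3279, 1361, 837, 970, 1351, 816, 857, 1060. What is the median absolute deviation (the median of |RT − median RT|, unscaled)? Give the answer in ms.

205 ms

Sorted: 816, 837, 857, 970, 1060, 1146, 1320, 1321, 1351, 1361, 3279 → median = 1146
|x − 1146|: 174, 175, 0, 2133, 215, 309, 176, 205, 330, 289, 86
Sorted deviations: 0, 86, 174, 175, 176, 205, 215, 289, 309, 330, 2133 → MAD = 205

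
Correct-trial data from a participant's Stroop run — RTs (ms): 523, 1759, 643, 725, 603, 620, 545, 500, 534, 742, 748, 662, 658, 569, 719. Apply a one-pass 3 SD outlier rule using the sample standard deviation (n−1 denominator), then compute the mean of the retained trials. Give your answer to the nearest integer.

n = 15, ΣRT = 10550, M = 703.333
Σ(x−M)² = 1288705.33; s = √(1288705.33/14) = 303.398
Cutoffs: 703.333 ± 3·303.398 → [-206.9, 1613.5]
Outside: 1759 → excluded.
Retained (n=14): Σ = 8791, mean = 8791/14 = 627.929

628 ms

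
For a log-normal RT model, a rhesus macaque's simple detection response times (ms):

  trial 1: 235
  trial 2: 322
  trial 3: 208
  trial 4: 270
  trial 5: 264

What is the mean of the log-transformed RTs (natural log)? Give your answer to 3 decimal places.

ln(RT): 5.4596, 5.7746, 5.3375, 5.5984, 5.5759
Σ ln(RT) = 27.7460
Mean = 27.7460/5 = 5.54921

5.549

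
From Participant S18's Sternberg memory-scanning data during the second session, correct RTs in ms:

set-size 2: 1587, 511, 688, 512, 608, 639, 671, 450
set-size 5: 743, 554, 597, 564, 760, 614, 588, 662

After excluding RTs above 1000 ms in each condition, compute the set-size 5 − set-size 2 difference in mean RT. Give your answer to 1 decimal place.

set-size 2: exclude 1587
M(set-size 2) = 4079/7 = 582.714
M(set-size 5) = 5082/8 = 635.250
Difference = 635.250 − 582.714 = 52.536 ms

52.5 ms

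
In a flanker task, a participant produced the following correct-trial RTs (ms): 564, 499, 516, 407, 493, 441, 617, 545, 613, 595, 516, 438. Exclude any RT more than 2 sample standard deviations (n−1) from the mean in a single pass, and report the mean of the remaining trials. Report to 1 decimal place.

n = 12, ΣRT = 6244, M = 520.333
Σ(x−M)² = 53178.67; s = √(53178.67/11) = 69.530
Cutoffs: 520.333 ± 2·69.530 → [381.3, 659.4]
No RTs fall outside the cutoffs; all 12 retained. Mean = 6244/12 = 520.333

520.3 ms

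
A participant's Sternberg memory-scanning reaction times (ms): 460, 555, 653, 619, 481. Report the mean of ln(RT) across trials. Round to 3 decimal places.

6.307

ln(RT): 6.1312, 6.3190, 6.4816, 6.4281, 6.1759
Σ ln(RT) = 31.5357
Mean = 31.5357/5 = 6.30715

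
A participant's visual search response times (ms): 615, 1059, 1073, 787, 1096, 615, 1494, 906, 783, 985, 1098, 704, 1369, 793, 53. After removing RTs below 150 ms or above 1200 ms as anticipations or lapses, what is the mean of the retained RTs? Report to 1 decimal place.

876.2 ms

Excluded: 53, 1369, 1494
Retained (n=12): Σ = 10514
Mean = 10514/12 = 876.1667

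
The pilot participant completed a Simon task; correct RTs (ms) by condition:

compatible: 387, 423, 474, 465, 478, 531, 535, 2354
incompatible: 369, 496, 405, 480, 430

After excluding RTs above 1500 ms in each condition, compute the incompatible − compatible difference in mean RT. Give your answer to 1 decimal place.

-34.4 ms

compatible: exclude 2354
M(compatible) = 3293/7 = 470.429
M(incompatible) = 2180/5 = 436.000
Difference = 436.000 − 470.429 = -34.429 ms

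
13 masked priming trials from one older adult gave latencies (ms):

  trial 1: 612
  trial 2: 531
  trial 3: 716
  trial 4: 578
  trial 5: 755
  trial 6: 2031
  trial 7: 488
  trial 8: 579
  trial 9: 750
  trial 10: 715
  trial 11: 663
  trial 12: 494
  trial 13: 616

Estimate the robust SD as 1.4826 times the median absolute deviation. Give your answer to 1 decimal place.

146.8 ms

Sorted: 488, 494, 531, 578, 579, 612, 616, 663, 715, 716, 750, 755, 2031 → median = 616
|x − 616| sorted: 0, 4, 37, 38, 47, 85, 99, 100, 122, 128, 134, 139, 1415 → MAD = 99
Robust SD ≈ 1.4826 × 99 = 146.777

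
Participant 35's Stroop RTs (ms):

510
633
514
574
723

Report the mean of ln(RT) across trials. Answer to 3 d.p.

ln(RT): 6.2344, 6.4505, 6.2422, 6.3526, 6.5834
Σ ln(RT) = 31.8631
Mean = 31.8631/5 = 6.37263

6.373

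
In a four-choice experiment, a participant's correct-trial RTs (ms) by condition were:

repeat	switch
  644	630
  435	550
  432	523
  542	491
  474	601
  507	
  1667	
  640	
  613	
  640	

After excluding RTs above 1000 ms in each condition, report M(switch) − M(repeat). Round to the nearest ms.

repeat: exclude 1667
M(repeat) = 4927/9 = 547.444
M(switch) = 2795/5 = 559.000
Difference = 559.000 − 547.444 = 11.556 ms

12 ms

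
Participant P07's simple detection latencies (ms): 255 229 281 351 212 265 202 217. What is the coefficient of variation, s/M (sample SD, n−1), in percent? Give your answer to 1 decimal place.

19.4%

n = 8, Σ = 2012, M = 251.5000
Σ(x−M)² = 16672.000; s = √(16672.000/7) = 48.8028
CV = 48.8028 / 251.5000 = 0.19405 = 19.405%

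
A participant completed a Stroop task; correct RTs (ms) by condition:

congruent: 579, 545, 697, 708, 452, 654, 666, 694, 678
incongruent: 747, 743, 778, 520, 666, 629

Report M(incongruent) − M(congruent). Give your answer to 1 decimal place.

M(congruent) = 5673/9 = 630.333
M(incongruent) = 4083/6 = 680.500
Difference = 680.500 − 630.333 = 50.167 ms

50.2 ms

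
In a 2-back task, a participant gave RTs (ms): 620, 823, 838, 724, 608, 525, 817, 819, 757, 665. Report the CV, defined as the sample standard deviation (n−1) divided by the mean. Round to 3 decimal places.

0.153

n = 10, Σ = 7196, M = 719.6000
Σ(x−M)² = 108720.400; s = √(108720.400/9) = 109.9093
CV = 109.9093 / 719.6000 = 0.15274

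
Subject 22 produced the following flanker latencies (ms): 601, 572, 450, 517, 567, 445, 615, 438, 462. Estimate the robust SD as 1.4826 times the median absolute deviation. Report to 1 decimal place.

99.3 ms

Sorted: 438, 445, 450, 462, 517, 567, 572, 601, 615 → median = 517
|x − 517| sorted: 0, 50, 55, 55, 67, 72, 79, 84, 98 → MAD = 67
Robust SD ≈ 1.4826 × 67 = 99.334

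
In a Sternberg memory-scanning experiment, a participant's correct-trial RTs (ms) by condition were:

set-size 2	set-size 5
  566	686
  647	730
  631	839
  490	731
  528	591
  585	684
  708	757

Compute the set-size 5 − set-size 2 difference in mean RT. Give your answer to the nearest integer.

123 ms

M(set-size 2) = 4155/7 = 593.571
M(set-size 5) = 5018/7 = 716.857
Difference = 716.857 − 593.571 = 123.286 ms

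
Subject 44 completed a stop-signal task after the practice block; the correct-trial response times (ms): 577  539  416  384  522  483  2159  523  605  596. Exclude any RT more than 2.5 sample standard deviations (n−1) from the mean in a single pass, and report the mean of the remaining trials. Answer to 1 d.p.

516.1 ms

n = 10, ΣRT = 6804, M = 680.400
Σ(x−M)² = 2476344.40; s = √(2476344.40/9) = 524.547
Cutoffs: 680.400 ± 2.5·524.547 → [-631.0, 1991.8]
Outside: 2159 → excluded.
Retained (n=9): Σ = 4645, mean = 4645/9 = 516.111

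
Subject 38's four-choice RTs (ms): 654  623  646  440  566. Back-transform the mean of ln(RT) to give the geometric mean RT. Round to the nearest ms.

ln(RT): 6.4831, 6.4345, 6.4708, 6.0868, 6.3386
Mean ln(RT) = 31.8138/5 = 6.36276
Geometric mean = exp(6.36276) = 579.85 ms

580 ms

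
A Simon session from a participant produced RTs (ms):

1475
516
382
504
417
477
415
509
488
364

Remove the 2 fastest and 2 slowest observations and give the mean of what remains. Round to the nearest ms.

468 ms

Sorted: 364, 382, 415, 417, 477, 488, 504, 509, 516, 1475
Drop lowest 2 (364, 382) and highest 2 (516, 1475)
Remaining (n=6): Σ = 2810, mean = 2810/6 = 468.333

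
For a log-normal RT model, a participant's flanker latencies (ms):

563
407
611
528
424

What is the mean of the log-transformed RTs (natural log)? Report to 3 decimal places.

ln(RT): 6.3333, 6.0088, 6.4151, 6.2691, 6.0497
Σ ln(RT) = 31.0760
Mean = 31.0760/5 = 6.21520

6.215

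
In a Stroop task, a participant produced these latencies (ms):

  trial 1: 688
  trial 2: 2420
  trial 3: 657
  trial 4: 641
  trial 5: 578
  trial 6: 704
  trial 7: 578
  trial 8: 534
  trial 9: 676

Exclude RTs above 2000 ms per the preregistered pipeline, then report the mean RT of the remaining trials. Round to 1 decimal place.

632.0 ms

Excluded: 2420
Retained (n=8): Σ = 5056
Mean = 5056/8 = 632.0000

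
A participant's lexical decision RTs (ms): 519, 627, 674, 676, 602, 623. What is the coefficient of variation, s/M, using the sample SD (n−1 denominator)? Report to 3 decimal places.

0.093

n = 6, Σ = 3721, M = 620.1667
Σ(x−M)² = 16634.833; s = √(16634.833/5) = 57.6799
CV = 57.6799 / 620.1667 = 0.09301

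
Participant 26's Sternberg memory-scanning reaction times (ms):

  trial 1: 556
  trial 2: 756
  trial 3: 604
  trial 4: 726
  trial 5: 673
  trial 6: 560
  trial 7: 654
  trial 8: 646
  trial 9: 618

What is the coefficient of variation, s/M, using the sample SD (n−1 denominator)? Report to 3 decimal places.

0.106

n = 9, Σ = 5793, M = 643.6667
Σ(x−M)² = 37288.000; s = √(37288.000/8) = 68.2715
CV = 68.2715 / 643.6667 = 0.10607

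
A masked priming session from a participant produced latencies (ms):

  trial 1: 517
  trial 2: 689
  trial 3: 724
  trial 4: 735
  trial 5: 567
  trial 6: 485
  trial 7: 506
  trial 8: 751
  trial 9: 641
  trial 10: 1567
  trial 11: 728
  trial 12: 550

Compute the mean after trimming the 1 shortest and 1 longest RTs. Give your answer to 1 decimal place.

Sorted: 485, 506, 517, 550, 567, 641, 689, 724, 728, 735, 751, 1567
Drop lowest 1 (485) and highest 1 (1567)
Remaining (n=10): Σ = 6408, mean = 6408/10 = 640.800

640.8 ms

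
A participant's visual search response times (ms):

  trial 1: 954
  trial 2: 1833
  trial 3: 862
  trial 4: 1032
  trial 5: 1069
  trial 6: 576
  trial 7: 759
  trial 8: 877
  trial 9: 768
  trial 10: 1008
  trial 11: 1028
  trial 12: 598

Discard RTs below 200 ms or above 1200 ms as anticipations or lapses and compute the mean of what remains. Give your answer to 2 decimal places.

Excluded: 1833
Retained (n=11): Σ = 9531
Mean = 9531/11 = 866.4545

866.45 ms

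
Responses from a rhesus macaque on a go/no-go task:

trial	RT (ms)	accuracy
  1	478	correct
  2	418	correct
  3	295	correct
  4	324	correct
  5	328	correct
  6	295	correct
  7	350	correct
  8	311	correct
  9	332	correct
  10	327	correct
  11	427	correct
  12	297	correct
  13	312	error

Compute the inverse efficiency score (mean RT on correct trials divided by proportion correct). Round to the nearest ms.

Correct trials (n=12): 478, 418, 295, 324, 328, 295, 350, 311, 332, 327, 427, 297
Mean correct RT = 4182/12 = 348.5000 ms
Proportion correct = 12/13
IES = 348.5000 / (12/13) = 377.542 ms

378 ms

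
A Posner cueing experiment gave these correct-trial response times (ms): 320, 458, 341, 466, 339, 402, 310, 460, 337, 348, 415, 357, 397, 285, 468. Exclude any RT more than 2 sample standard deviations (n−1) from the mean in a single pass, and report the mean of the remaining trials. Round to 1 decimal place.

n = 15, ΣRT = 5703, M = 380.200
Σ(x−M)² = 53750.40; s = √(53750.40/14) = 61.962
Cutoffs: 380.200 ± 2·61.962 → [256.3, 504.1]
No RTs fall outside the cutoffs; all 15 retained. Mean = 5703/15 = 380.200

380.2 ms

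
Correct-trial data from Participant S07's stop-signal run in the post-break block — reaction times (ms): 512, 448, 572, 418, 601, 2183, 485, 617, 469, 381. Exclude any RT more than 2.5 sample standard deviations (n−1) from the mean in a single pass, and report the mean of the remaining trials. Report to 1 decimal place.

500.3 ms

n = 10, ΣRT = 6686, M = 668.600
Σ(x−M)² = 2602222.40; s = √(2602222.40/9) = 537.714
Cutoffs: 668.600 ± 2.5·537.714 → [-675.7, 2012.9]
Outside: 2183 → excluded.
Retained (n=9): Σ = 4503, mean = 4503/9 = 500.333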